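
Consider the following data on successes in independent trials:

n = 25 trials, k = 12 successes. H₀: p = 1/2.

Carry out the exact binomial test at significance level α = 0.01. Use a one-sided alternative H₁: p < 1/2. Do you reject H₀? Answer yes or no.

Exact binomial: n=25, k=12, p₀=1/2=0.5000
P(X≤12) from Σ C(n,i)·p₀^i·(1−p₀)^(n−i)
p-value (one-sided, H₁ less) = 0.50000
At α=0.01: p ≥ α → fail to reject H₀

reject H₀: no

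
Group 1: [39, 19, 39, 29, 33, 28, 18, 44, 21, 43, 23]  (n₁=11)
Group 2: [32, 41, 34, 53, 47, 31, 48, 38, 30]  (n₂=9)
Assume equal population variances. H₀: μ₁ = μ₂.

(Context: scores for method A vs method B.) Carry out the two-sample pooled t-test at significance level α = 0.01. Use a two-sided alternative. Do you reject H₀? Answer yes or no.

x̄₁=30.545, s₁=9.658, n₁=11
x̄₂=39.333, s₂=8.396, n₂=9
s_p² = [10·9.658² + 8·8.396²]/18 = 83.1515
SE = √(s_p²·(1/11+1/9)) = 4.0986
t = (30.545−39.333)/4.0986 = -2.1441
df = 18
p-value (two-sided) = 0.04593
At α=0.01: p ≥ α → fail to reject H₀

reject H₀: no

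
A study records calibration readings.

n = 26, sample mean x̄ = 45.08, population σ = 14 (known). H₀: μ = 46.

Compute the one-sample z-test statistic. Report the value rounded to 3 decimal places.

test statistic = -0.335

SE = σ/√n = 14/√26 = 2.7456
z = (x̄−μ₀)/SE = (45.08−46)/2.7456 = -0.3351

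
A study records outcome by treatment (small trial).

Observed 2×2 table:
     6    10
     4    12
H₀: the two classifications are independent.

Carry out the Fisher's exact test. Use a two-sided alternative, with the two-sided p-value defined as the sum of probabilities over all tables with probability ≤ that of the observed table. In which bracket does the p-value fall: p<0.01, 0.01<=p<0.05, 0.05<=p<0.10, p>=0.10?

p-value bracket: p>=0.10

Margins: r₁=16, r₂=16, c₁=10, c₂=22, n=32
p_obs = C(16,6)·C(16,4)/C(32,10); sum pmf over tables with pmf ≤ p_obs
p-value (two-sided) = 0.70425
→ bracket: p>=0.10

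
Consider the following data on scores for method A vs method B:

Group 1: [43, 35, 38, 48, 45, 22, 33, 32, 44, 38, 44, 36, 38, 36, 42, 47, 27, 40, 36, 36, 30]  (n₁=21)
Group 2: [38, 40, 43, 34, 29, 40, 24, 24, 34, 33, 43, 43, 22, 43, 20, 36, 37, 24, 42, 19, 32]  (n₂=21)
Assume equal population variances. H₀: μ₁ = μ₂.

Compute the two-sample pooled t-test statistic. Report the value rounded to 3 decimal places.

x̄₁=37.619, s₁=6.599, n₁=21
x̄₂=33.333, s₂=8.291, n₂=21
s_p² = [20·6.599² + 20·8.291²]/40 = 56.1405
SE = √(s_p²·(1/21+1/21)) = 2.3123
t = (37.619−33.333)/2.3123 = 1.8534
df = 40

test statistic = 1.853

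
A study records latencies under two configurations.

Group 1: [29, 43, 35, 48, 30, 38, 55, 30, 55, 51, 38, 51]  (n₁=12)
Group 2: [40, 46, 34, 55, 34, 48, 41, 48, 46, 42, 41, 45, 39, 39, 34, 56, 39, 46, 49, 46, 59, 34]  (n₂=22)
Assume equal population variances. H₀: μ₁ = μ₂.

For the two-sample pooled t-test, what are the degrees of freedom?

degrees of freedom = 32

df = n₁ + n₂ − 2 = 12 + 22 − 2 = 32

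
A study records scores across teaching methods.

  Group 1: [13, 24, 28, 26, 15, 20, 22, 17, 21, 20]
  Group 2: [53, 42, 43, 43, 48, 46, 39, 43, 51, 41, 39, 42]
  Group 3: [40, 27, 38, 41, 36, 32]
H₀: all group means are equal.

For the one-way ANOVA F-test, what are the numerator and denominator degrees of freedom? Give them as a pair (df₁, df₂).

degrees of freedom = [2, 25]

k = 3 groups, N = 28 total
df = (k−1, N−k) = (3−1, 28−3) = (2, 25)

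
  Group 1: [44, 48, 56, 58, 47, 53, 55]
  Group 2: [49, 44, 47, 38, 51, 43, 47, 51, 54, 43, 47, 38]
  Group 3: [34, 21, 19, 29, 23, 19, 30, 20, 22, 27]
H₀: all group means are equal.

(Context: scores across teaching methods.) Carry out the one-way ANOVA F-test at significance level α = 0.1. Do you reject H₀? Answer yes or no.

Group means [51.57, 46.00, 24.40], grand mean 39.897
SSB = Σnᵢ(x̄ᵢ−x̄)² = 3802.575; SSW = ΣΣ(x−x̄ᵢ)² = 690.114
MSB = 3802.575/2 = 1901.2877; MSW = 690.114/26 = 26.5429
F = MSB/MSW = 71.6309
df = (2, 26)
p-value (upper-tail) = 0.00000
At α=0.1: p < α → reject H₀

reject H₀: yes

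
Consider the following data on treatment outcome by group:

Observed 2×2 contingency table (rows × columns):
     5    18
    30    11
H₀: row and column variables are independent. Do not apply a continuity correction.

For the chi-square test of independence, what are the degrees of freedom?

degrees of freedom = 1

df = (r−1)(c−1) = (2−1)·(2−1) = 1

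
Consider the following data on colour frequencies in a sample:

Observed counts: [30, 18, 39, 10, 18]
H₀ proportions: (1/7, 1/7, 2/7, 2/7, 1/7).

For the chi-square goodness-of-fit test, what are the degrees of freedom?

df = k − 1 = 5 − 1 = 4

degrees of freedom = 4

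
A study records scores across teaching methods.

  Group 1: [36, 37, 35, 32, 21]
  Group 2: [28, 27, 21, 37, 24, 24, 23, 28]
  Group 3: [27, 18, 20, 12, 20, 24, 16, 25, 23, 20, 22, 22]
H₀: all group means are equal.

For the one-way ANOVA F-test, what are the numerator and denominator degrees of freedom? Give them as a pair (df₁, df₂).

degrees of freedom = [2, 22]

k = 3 groups, N = 25 total
df = (k−1, N−k) = (3−1, 25−3) = (2, 22)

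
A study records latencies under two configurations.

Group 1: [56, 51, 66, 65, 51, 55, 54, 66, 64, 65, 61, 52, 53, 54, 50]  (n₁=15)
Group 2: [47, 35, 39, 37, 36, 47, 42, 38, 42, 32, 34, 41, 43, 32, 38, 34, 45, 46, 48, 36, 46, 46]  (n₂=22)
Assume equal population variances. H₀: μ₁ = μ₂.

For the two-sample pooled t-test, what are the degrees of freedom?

degrees of freedom = 35

df = n₁ + n₂ − 2 = 15 + 22 − 2 = 35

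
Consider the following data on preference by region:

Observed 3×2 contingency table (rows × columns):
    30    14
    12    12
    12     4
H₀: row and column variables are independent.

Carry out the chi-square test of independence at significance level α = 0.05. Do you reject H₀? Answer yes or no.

reject H₀: no

Row totals [44, 24, 16], col totals [54, 30], n=84
χ² = (30−28.29)²/28.29 + (14−15.71)²/15.71 + (12−15.43)²/15.43 + (12−8.57)²/8.57 + (12−10.29)²/10.29 + (4−5.71)²/5.71 = 3.2242
df = 2
p-value (upper-tail) = 0.19946
At α=0.05: p ≥ α → fail to reject H₀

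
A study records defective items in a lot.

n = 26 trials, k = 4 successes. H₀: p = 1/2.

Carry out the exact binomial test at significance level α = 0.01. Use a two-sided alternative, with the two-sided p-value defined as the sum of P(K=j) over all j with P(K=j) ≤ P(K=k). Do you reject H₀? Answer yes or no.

Exact binomial: n=26, k=4, p₀=1/2=0.5000
P(X=j) = C(n,j)·p₀^j·(1−p₀)^(n−j); p = Σ P(X=j) over j with P(X=j) ≤ P(X=4)
p-value (two-sided) = 0.00053
At α=0.01: p < α → reject H₀

reject H₀: yes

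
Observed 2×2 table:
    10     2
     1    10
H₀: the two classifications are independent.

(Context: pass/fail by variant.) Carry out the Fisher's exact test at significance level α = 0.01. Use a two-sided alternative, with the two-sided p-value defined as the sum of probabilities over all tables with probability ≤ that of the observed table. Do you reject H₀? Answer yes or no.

reject H₀: yes

Margins: r₁=12, r₂=11, c₁=11, c₂=12, n=23
p_obs = C(12,10)·C(11,1)/C(23,11); sum pmf over tables with pmf ≤ p_obs
p-value (two-sided) = 0.00064
At α=0.01: p < α → reject H₀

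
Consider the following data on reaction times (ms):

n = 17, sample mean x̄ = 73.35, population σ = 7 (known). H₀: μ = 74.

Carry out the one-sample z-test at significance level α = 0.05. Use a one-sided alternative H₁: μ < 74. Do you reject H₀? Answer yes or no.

SE = σ/√n = 7/√17 = 1.6977
z = (x̄−μ₀)/SE = (73.35−74)/1.6977 = -0.3829
p-value (one-sided, H₁ less) = 0.35091
At α=0.05: p ≥ α → fail to reject H₀

reject H₀: no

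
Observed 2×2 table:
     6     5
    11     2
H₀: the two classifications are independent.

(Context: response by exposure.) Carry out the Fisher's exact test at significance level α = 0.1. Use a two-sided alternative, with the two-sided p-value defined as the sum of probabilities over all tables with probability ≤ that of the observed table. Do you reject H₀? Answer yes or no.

Margins: r₁=11, r₂=13, c₁=17, c₂=7, n=24
p_obs = C(11,6)·C(13,11)/C(24,17); sum pmf over tables with pmf ≤ p_obs
p-value (two-sided) = 0.18192
At α=0.1: p ≥ α → fail to reject H₀

reject H₀: no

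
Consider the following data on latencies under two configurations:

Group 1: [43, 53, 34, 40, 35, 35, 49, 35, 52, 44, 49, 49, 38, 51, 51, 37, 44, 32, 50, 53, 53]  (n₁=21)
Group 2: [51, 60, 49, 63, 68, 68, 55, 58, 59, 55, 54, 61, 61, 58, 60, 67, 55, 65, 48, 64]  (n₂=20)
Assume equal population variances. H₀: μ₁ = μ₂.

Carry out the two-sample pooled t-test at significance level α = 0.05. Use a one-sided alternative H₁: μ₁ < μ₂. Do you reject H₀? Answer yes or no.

reject H₀: yes

x̄₁=44.143, s₁=7.432, n₁=21
x̄₂=58.950, s₂=5.951, n₂=20
s_p² = [20·7.432² + 19·5.951²]/39 = 45.5775
SE = √(s_p²·(1/21+1/20)) = 2.1093
t = (44.143−58.950)/2.1093 = -7.0199
df = 39
p-value (one-sided, H₁ less) = 0.00000
At α=0.05: p < α → reject H₀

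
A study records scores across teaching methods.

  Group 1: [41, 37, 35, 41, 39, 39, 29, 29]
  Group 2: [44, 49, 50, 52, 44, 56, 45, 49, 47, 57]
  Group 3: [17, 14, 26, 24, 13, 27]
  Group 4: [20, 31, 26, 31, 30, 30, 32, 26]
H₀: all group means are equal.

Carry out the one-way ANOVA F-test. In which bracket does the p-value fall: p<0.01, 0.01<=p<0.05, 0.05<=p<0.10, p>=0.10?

p-value bracket: p<0.01

Group means [36.25, 49.30, 20.17, 28.25], grand mean 35.312
SSB = Σnᵢ(x̄ᵢ−x̄)² = 3738.942; SSW = ΣΣ(x−x̄ᵢ)² = 667.933
MSB = 3738.942/3 = 1246.3139; MSW = 667.933/28 = 23.8548
F = MSB/MSW = 52.2459
df = (3, 28)
p-value (upper-tail) = 0.00000
→ bracket: p<0.01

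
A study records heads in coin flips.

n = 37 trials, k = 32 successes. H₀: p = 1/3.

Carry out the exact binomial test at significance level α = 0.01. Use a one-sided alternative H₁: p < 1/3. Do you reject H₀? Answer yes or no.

reject H₀: no

Exact binomial: n=37, k=32, p₀=1/3=0.3333
P(X≤32) from Σ C(n,i)·p₀^i·(1−p₀)^(n−i)
p-value (one-sided, H₁ less) = 1.00000
At α=0.01: p ≥ α → fail to reject H₀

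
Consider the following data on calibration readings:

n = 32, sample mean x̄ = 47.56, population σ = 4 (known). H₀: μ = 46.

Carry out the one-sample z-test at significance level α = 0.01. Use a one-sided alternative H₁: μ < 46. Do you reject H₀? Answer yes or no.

reject H₀: no

SE = σ/√n = 4/√32 = 0.7071
z = (x̄−μ₀)/SE = (47.56−46)/0.7071 = 2.2062
p-value (one-sided, H₁ less) = 0.98631
At α=0.01: p ≥ α → fail to reject H₀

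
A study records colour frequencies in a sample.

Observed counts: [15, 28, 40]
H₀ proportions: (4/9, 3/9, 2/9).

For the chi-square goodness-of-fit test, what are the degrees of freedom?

degrees of freedom = 2

df = k − 1 = 3 − 1 = 2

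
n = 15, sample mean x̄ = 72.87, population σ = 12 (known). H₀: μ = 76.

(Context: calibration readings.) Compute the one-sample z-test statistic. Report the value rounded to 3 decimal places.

SE = σ/√n = 12/√15 = 3.0984
z = (x̄−μ₀)/SE = (72.87−76)/3.0984 = -1.0102

test statistic = -1.010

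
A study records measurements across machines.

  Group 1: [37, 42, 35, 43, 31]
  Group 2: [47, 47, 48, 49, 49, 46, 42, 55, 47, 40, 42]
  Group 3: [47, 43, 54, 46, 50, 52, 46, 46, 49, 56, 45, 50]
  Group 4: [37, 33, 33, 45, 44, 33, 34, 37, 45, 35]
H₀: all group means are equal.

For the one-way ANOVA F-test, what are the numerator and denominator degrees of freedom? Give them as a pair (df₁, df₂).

k = 4 groups, N = 38 total
df = (k−1, N−k) = (4−1, 38−4) = (3, 34)

degrees of freedom = [3, 34]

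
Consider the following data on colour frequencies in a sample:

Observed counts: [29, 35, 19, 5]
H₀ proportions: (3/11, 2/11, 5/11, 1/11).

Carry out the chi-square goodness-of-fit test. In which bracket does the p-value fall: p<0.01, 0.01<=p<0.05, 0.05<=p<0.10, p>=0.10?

p-value bracket: p<0.01

n = 88; E_i = n·p_i = [24.00, 16.00, 40.00, 8.00]
χ² = (29−24.00)²/24.00 + (35−16.00)²/16.00 + (19−40.00)²/40.00 + (5−8.00)²/8.00 = 35.7542
df = 3
p-value (upper-tail) = 0.00000
→ bracket: p<0.01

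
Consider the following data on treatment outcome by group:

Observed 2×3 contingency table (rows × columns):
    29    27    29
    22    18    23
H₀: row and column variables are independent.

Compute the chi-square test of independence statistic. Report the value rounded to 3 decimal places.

test statistic = 0.187

Row totals [85, 63], col totals [51, 45, 52], n=148
χ² = (29−29.29)²/29.29 + (27−25.84)²/25.84 + (29−29.86)²/29.86 + (22−21.71)²/21.71 + (18−19.16)²/19.16 + (23−22.14)²/22.14 = 0.1870
df = 2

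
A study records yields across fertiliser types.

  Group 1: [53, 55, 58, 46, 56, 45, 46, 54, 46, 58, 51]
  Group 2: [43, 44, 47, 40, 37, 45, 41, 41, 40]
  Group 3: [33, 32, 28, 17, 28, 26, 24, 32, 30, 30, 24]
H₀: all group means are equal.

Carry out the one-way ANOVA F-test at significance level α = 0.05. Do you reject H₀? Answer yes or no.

reject H₀: yes

Group means [51.64, 42.00, 27.64], grand mean 40.323
SSB = Σnᵢ(x̄ᵢ−x̄)² = 3203.683; SSW = ΣΣ(x−x̄ᵢ)² = 553.091
MSB = 3203.683/2 = 1601.8416; MSW = 553.091/28 = 19.7532
F = MSB/MSW = 81.0926
df = (2, 28)
p-value (upper-tail) = 0.00000
At α=0.05: p < α → reject H₀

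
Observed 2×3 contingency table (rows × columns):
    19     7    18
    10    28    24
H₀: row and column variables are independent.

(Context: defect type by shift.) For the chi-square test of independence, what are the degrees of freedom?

df = (r−1)(c−1) = (2−1)·(3−1) = 2

degrees of freedom = 2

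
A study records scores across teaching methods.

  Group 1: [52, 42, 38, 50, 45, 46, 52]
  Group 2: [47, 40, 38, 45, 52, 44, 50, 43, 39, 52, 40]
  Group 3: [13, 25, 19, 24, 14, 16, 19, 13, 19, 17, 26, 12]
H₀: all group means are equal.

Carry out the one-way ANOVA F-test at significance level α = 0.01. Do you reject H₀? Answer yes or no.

reject H₀: yes

Group means [46.43, 44.55, 18.08], grand mean 34.400
SSB = Σnᵢ(x̄ᵢ−x̄)² = 5339.842; SSW = ΣΣ(x−x̄ᵢ)² = 691.358
MSB = 5339.842/2 = 2669.9209; MSW = 691.358/27 = 25.6059
F = MSB/MSW = 104.2699
df = (2, 27)
p-value (upper-tail) = 0.00000
At α=0.01: p < α → reject H₀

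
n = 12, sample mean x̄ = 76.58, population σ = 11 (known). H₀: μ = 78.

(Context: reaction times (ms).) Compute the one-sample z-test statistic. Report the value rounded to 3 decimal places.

test statistic = -0.447

SE = σ/√n = 11/√12 = 3.1754
z = (x̄−μ₀)/SE = (76.58−78)/3.1754 = -0.4472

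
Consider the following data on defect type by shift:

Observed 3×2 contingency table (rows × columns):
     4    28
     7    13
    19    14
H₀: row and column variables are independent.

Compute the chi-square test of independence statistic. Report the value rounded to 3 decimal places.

test statistic = 14.455

Row totals [32, 20, 33], col totals [30, 55], n=85
χ² = (4−11.29)²/11.29 + (28−20.71)²/20.71 + (7−7.06)²/7.06 + (13−12.94)²/12.94 + (19−11.65)²/11.65 + (14−21.35)²/21.35 = 14.4551
df = 2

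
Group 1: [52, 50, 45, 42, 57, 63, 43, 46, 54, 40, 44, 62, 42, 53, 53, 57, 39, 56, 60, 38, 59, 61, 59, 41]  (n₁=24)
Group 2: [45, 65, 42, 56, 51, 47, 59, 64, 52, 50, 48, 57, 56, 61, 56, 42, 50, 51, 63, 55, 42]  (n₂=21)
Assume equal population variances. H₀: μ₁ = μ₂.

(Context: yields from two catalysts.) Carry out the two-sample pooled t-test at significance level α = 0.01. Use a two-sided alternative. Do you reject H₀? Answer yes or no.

x̄₁=50.667, s₁=8.229, n₁=24
x̄₂=52.952, s₂=7.166, n₂=21
s_p² = [23·8.229² + 20·7.166²]/43 = 60.0997
SE = √(s_p²·(1/24+1/21)) = 2.3165
t = (50.667−52.952)/2.3165 = -0.9867
df = 43
p-value (two-sided) = 0.32930
At α=0.01: p ≥ α → fail to reject H₀

reject H₀: no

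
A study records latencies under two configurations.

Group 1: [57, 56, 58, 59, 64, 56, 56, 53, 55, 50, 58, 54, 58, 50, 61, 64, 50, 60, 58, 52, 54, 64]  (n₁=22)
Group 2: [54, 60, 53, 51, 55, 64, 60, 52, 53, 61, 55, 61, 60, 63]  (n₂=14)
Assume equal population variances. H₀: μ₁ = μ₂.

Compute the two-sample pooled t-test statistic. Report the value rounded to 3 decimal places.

test statistic = -0.406

x̄₁=56.682, s₁=4.314, n₁=22
x̄₂=57.286, s₂=4.410, n₂=14
s_p² = [21·4.314² + 13·4.410²]/34 = 18.9303
SE = √(s_p²·(1/22+1/14)) = 1.4875
t = (56.682−57.286)/1.4875 = -0.4060
df = 34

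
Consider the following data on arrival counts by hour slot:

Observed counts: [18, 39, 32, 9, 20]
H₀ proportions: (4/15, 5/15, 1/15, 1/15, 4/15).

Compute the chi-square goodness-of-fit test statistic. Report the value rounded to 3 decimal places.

n = 118; E_i = n·p_i = [31.47, 39.33, 7.87, 7.87, 31.47]
χ² = (18−31.47)²/31.47 + (39−39.33)²/39.33 + (32−7.87)²/7.87 + (9−7.87)²/7.87 + (20−31.47)²/31.47 = 84.1441
df = 4

test statistic = 84.144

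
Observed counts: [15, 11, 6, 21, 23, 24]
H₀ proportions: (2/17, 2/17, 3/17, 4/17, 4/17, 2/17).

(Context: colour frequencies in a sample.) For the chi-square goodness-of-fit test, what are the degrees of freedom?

df = k − 1 = 6 − 1 = 5

degrees of freedom = 5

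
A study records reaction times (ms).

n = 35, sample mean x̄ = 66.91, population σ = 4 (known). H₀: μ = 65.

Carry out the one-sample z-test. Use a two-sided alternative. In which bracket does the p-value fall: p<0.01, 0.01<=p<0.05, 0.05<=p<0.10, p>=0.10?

SE = σ/√n = 4/√35 = 0.6761
z = (x̄−μ₀)/SE = (66.91−65)/0.6761 = 2.8249
p-value (two-sided) = 0.00473
→ bracket: p<0.01

p-value bracket: p<0.01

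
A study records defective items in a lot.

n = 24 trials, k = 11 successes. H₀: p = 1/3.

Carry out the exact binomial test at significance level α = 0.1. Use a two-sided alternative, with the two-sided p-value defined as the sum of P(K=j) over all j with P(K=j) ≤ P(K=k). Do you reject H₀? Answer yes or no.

reject H₀: no

Exact binomial: n=24, k=11, p₀=1/3=0.3333
P(X=j) = C(n,j)·p₀^j·(1−p₀)^(n−j); p = Σ P(X=j) over j with P(X=j) ≤ P(X=11)
p-value (two-sided) = 0.19941
At α=0.1: p ≥ α → fail to reject H₀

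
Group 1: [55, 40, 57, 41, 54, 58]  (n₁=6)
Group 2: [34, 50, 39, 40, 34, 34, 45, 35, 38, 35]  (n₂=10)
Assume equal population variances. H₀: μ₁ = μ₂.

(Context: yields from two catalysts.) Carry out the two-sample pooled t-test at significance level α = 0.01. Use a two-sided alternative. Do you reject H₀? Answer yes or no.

x̄₁=50.833, s₁=8.134, n₁=6
x̄₂=38.400, s₂=5.400, n₂=10
s_p² = [5·8.134² + 9·5.400²]/14 = 42.3738
SE = √(s_p²·(1/6+1/10)) = 3.3615
t = (50.833−38.400)/3.3615 = 3.6987
df = 14
p-value (two-sided) = 0.00238
At α=0.01: p < α → reject H₀

reject H₀: yes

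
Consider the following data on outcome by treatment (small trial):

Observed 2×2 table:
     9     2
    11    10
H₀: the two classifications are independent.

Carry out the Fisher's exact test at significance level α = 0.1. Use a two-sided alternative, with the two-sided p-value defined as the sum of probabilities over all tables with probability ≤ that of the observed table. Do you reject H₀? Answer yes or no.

Margins: r₁=11, r₂=21, c₁=20, c₂=12, n=32
p_obs = C(11,9)·C(21,11)/C(32,20); sum pmf over tables with pmf ≤ p_obs
p-value (two-sided) = 0.13885
At α=0.1: p ≥ α → fail to reject H₀

reject H₀: no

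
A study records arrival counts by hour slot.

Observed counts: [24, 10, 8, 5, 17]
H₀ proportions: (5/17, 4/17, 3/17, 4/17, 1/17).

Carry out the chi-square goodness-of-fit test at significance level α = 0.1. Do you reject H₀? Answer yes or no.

n = 64; E_i = n·p_i = [18.82, 15.06, 11.29, 15.06, 3.76]
χ² = (24−18.82)²/18.82 + (10−15.06)²/15.06 + (8−11.29)²/11.29 + (5−15.06)²/15.06 + (17−3.76)²/3.76 = 57.3331
df = 4
p-value (upper-tail) = 0.00000
At α=0.1: p < α → reject H₀

reject H₀: yes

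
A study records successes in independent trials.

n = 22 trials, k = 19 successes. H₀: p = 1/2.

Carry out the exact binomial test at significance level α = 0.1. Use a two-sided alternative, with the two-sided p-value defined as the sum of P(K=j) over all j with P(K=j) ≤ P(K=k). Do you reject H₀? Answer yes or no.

reject H₀: yes

Exact binomial: n=22, k=19, p₀=1/2=0.5000
P(X=j) = C(n,j)·p₀^j·(1−p₀)^(n−j); p = Σ P(X=j) over j with P(X=j) ≤ P(X=19)
p-value (two-sided) = 0.00086
At α=0.1: p < α → reject H₀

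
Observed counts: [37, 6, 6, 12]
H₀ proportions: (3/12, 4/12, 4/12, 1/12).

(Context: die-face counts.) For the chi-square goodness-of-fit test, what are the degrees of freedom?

df = k − 1 = 4 − 1 = 3

degrees of freedom = 3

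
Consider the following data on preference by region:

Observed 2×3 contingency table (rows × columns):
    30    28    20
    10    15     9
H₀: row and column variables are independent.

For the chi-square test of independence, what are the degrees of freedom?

degrees of freedom = 2

df = (r−1)(c−1) = (2−1)·(3−1) = 2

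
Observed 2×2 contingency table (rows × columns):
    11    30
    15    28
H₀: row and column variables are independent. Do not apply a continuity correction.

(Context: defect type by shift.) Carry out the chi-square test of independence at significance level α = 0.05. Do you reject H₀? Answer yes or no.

Row totals [41, 43], col totals [26, 58], n=84
χ² = (11−12.69)²/12.69 + (30−28.31)²/28.31 + (15−13.31)²/13.31 + (28−29.69)²/29.69 = 0.6371
df = 1
p-value (upper-tail) = 0.42477
At α=0.05: p ≥ α → fail to reject H₀

reject H₀: no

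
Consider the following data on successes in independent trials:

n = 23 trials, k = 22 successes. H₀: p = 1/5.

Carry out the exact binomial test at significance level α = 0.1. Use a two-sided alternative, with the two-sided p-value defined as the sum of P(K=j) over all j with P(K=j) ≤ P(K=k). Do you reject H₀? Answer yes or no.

Exact binomial: n=23, k=22, p₀=1/5=0.2000
P(X=j) = C(n,j)·p₀^j·(1−p₀)^(n−j); p = Σ P(X=j) over j with P(X=j) ≤ P(X=22)
p-value (two-sided) = 0.00000
At α=0.1: p < α → reject H₀

reject H₀: yes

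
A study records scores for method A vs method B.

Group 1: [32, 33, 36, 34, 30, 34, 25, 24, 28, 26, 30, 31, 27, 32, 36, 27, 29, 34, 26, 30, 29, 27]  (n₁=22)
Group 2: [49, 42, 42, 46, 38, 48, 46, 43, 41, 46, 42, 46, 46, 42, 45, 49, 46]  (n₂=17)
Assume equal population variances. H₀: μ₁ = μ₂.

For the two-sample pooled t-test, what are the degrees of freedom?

degrees of freedom = 37

df = n₁ + n₂ − 2 = 22 + 17 − 2 = 37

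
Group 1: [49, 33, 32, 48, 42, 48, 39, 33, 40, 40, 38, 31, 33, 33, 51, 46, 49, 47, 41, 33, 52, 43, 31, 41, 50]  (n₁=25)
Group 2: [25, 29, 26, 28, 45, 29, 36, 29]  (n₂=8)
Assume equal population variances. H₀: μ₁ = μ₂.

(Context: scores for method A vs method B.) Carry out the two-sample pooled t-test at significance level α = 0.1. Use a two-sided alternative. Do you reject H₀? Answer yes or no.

x̄₁=40.920, s₁=7.100, n₁=25
x̄₂=30.875, s₂=6.578, n₂=8
s_p² = [24·7.100² + 7·6.578²]/31 = 48.7973
SE = √(s_p²·(1/25+1/8)) = 2.8375
t = (40.920−30.875)/2.8375 = 3.5401
df = 31
p-value (two-sided) = 0.00129
At α=0.1: p < α → reject H₀

reject H₀: yes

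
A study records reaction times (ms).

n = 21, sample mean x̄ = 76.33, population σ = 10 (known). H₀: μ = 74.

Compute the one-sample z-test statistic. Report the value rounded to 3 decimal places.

test statistic = 1.068

SE = σ/√n = 10/√21 = 2.1822
z = (x̄−μ₀)/SE = (76.33−74)/2.1822 = 1.0677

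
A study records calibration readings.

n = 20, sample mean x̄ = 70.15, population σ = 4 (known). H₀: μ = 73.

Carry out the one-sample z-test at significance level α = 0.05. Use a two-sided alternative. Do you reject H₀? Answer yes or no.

SE = σ/√n = 4/√20 = 0.8944
z = (x̄−μ₀)/SE = (70.15−73)/0.8944 = -3.1864
p-value (two-sided) = 0.00144
At α=0.05: p < α → reject H₀

reject H₀: yes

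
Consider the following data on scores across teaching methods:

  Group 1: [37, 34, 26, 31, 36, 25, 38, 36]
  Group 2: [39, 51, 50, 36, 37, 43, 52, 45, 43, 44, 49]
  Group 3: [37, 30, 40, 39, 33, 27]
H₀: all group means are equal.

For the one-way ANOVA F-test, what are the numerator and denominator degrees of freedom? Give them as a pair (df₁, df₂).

degrees of freedom = [2, 22]

k = 3 groups, N = 25 total
df = (k−1, N−k) = (3−1, 25−3) = (2, 22)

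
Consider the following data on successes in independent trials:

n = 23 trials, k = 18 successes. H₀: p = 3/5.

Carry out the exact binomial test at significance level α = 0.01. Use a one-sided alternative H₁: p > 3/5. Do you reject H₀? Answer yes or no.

Exact binomial: n=23, k=18, p₀=3/5=0.6000
P(X≥18) from Σ C(n,i)·p₀^i·(1−p₀)^(n−i)
p-value (one-sided, H₁ greater) = 0.05397
At α=0.01: p ≥ α → fail to reject H₀

reject H₀: no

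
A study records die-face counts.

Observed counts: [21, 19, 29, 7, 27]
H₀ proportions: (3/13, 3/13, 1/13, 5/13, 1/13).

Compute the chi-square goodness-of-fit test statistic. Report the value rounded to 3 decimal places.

test statistic = 130.133

n = 103; E_i = n·p_i = [23.77, 23.77, 7.92, 39.62, 7.92]
χ² = (21−23.77)²/23.77 + (19−23.77)²/23.77 + (29−7.92)²/7.92 + (7−39.62)²/39.62 + (27−7.92)²/7.92 = 130.1333
df = 4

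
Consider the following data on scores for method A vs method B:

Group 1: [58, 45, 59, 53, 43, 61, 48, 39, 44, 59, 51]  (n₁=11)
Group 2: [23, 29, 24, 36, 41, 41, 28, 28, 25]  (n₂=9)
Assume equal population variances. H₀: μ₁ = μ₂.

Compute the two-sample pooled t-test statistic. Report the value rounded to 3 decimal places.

x̄₁=50.909, s₁=7.635, n₁=11
x̄₂=30.556, s₂=7.020, n₂=9
s_p² = [10·7.635² + 8·7.020²]/18 = 54.2851
SE = √(s_p²·(1/11+1/9)) = 3.3116
t = (50.909−30.556)/3.3116 = 6.1461
df = 18

test statistic = 6.146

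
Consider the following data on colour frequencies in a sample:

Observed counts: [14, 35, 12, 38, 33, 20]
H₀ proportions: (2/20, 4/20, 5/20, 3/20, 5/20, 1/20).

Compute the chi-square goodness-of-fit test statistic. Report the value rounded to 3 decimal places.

test statistic = 49.603

n = 152; E_i = n·p_i = [15.20, 30.40, 38.00, 22.80, 38.00, 7.60]
χ² = (14−15.20)²/15.20 + (35−30.40)²/30.40 + (12−38.00)²/38.00 + (38−22.80)²/22.80 + (33−38.00)²/38.00 + (20−7.60)²/7.60 = 49.6031
df = 5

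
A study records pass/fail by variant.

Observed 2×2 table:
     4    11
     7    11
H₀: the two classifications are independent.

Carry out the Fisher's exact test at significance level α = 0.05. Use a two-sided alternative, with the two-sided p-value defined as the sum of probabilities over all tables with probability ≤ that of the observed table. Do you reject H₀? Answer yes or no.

reject H₀: no

Margins: r₁=15, r₂=18, c₁=11, c₂=22, n=33
p_obs = C(15,4)·C(18,7)/C(33,11); sum pmf over tables with pmf ≤ p_obs
p-value (two-sided) = 0.71195
At α=0.05: p ≥ α → fail to reject H₀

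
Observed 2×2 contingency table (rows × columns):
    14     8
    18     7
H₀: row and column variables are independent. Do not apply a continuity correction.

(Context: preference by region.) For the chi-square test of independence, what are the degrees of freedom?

df = (r−1)(c−1) = (2−1)·(2−1) = 1

degrees of freedom = 1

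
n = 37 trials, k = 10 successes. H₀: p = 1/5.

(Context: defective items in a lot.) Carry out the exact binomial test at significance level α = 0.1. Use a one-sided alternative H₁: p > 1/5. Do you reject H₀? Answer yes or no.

Exact binomial: n=37, k=10, p₀=1/5=0.2000
P(X≥10) from Σ C(n,i)·p₀^i·(1−p₀)^(n−i)
p-value (one-sided, H₁ greater) = 0.19089
At α=0.1: p ≥ α → fail to reject H₀

reject H₀: no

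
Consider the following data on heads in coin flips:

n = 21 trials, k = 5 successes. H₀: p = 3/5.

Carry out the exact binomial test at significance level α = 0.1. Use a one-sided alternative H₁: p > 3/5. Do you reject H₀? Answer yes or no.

Exact binomial: n=21, k=5, p₀=3/5=0.6000
P(X≥5) from Σ C(n,i)·p₀^i·(1−p₀)^(n−i)
p-value (one-sided, H₁ greater) = 0.99984
At α=0.1: p ≥ α → fail to reject H₀

reject H₀: no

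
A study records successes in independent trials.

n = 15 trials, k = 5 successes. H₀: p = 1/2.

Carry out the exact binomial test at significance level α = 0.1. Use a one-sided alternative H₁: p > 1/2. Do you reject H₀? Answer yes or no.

reject H₀: no

Exact binomial: n=15, k=5, p₀=1/2=0.5000
P(X≥5) from Σ C(n,i)·p₀^i·(1−p₀)^(n−i)
p-value (one-sided, H₁ greater) = 0.94077
At α=0.1: p ≥ α → fail to reject H₀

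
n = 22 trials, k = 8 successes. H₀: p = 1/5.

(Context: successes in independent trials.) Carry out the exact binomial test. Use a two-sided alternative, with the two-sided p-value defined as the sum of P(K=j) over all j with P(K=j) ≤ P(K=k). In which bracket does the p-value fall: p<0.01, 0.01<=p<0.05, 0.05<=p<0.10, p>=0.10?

p-value bracket: 0.05<=p<0.10

Exact binomial: n=22, k=8, p₀=1/5=0.2000
P(X=j) = C(n,j)·p₀^j·(1−p₀)^(n−j); p = Σ P(X=j) over j with P(X=j) ≤ P(X=8)
p-value (two-sided) = 0.06352
→ bracket: 0.05<=p<0.10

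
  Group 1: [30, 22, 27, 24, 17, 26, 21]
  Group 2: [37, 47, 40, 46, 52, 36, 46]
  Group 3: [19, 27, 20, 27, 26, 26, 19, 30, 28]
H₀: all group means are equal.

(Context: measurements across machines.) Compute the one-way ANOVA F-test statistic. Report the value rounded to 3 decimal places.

Group means [23.86, 43.43, 24.67], grand mean 30.130
SSB = Σnᵢ(x̄ᵢ−x̄)² = 1782.037; SSW = ΣΣ(x−x̄ᵢ)² = 458.571
MSB = 1782.037/2 = 891.0186; MSW = 458.571/20 = 22.9286
F = MSB/MSW = 38.8606
df = (2, 20)

test statistic = 38.861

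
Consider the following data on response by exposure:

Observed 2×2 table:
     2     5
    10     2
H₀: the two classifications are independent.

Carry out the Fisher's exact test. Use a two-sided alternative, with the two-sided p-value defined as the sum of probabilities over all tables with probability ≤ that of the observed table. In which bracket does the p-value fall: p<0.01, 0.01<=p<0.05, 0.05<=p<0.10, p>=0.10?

p-value bracket: 0.01<=p<0.05

Margins: r₁=7, r₂=12, c₁=12, c₂=7, n=19
p_obs = C(7,2)·C(12,10)/C(19,12); sum pmf over tables with pmf ≤ p_obs
p-value (two-sided) = 0.04491
→ bracket: 0.01<=p<0.05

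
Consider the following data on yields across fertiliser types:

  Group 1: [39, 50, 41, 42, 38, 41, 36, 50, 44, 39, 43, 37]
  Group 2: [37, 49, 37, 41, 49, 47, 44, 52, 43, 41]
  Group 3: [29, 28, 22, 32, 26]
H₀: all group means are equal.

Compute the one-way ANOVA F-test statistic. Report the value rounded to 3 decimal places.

test statistic = 22.604

Group means [41.67, 44.00, 27.40], grand mean 39.889
SSB = Σnᵢ(x̄ᵢ−x̄)² = 986.800; SSW = ΣΣ(x−x̄ᵢ)² = 523.867
MSB = 986.800/2 = 493.4000; MSW = 523.867/24 = 21.8278
F = MSB/MSW = 22.6042
df = (2, 24)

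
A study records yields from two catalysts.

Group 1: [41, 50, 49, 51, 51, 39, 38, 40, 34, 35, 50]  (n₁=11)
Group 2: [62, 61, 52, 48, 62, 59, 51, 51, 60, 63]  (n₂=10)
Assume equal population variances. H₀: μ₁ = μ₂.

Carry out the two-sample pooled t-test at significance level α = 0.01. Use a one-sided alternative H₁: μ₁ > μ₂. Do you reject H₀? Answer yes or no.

reject H₀: no

x̄₁=43.455, s₁=6.773, n₁=11
x̄₂=56.900, s₂=5.705, n₂=10
s_p² = [10·6.773² + 9·5.705²]/19 = 39.5593
SE = √(s_p²·(1/11+1/10)) = 2.7481
t = (43.455−56.900)/2.7481 = -4.8926
df = 19
p-value (one-sided, H₁ greater) = 0.99995
At α=0.01: p ≥ α → fail to reject H₀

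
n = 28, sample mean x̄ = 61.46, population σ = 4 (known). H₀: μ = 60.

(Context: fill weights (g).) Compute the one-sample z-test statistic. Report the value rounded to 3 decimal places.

SE = σ/√n = 4/√28 = 0.7559
z = (x̄−μ₀)/SE = (61.46−60)/0.7559 = 1.9314

test statistic = 1.931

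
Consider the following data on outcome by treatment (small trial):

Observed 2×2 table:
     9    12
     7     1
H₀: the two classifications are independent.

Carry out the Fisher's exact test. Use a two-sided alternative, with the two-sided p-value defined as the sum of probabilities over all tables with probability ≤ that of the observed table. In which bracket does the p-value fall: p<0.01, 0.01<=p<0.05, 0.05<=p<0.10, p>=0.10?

p-value bracket: 0.01<=p<0.05

Margins: r₁=21, r₂=8, c₁=16, c₂=13, n=29
p_obs = C(21,9)·C(8,7)/C(29,16); sum pmf over tables with pmf ≤ p_obs
p-value (two-sided) = 0.04434
→ bracket: 0.01<=p<0.05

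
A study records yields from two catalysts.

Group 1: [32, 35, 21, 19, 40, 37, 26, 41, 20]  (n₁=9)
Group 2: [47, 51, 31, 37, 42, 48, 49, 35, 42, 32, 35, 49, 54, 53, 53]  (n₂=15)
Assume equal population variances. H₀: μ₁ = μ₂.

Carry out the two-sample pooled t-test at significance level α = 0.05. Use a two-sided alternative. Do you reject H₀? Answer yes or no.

x̄₁=30.111, s₁=8.781, n₁=9
x̄₂=43.867, s₂=8.096, n₂=15
s_p² = [8·8.781² + 14·8.096²]/22 = 69.7556
SE = √(s_p²·(1/9+1/15)) = 3.5215
t = (30.111−43.867)/3.5215 = -3.9062
df = 22
p-value (two-sided) = 0.00076
At α=0.05: p < α → reject H₀

reject H₀: yes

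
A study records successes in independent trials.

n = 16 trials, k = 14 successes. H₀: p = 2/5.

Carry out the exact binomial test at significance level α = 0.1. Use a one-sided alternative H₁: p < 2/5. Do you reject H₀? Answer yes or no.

reject H₀: no

Exact binomial: n=16, k=14, p₀=2/5=0.4000
P(X≤14) from Σ C(n,i)·p₀^i·(1−p₀)^(n−i)
p-value (one-sided, H₁ less) = 0.99999
At α=0.1: p ≥ α → fail to reject H₀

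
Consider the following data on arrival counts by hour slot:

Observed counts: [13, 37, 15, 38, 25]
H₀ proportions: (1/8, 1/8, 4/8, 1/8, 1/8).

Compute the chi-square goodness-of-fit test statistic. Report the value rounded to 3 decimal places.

test statistic = 100.953

n = 128; E_i = n·p_i = [16.00, 16.00, 64.00, 16.00, 16.00]
χ² = (13−16.00)²/16.00 + (37−16.00)²/16.00 + (15−64.00)²/64.00 + (38−16.00)²/16.00 + (25−16.00)²/16.00 = 100.9531
df = 4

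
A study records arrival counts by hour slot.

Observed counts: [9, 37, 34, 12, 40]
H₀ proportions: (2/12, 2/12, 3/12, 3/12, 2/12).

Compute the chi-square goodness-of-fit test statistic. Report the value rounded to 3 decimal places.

test statistic = 46.030

n = 132; E_i = n·p_i = [22.00, 22.00, 33.00, 33.00, 22.00]
χ² = (9−22.00)²/22.00 + (37−22.00)²/22.00 + (34−33.00)²/33.00 + (12−33.00)²/33.00 + (40−22.00)²/22.00 = 46.0303
df = 4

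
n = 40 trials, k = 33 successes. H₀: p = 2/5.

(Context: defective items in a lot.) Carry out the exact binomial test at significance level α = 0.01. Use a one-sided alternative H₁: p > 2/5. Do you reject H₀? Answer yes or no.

reject H₀: yes

Exact binomial: n=40, k=33, p₀=2/5=0.4000
P(X≥33) from Σ C(n,i)·p₀^i·(1−p₀)^(n−i)
p-value (one-sided, H₁ greater) = 0.00000
At α=0.01: p < α → reject H₀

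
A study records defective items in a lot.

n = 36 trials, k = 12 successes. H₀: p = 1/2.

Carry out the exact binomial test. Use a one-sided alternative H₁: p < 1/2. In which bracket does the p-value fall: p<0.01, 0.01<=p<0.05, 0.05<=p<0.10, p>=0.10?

Exact binomial: n=36, k=12, p₀=1/2=0.5000
P(X≤12) from Σ C(n,i)·p₀^i·(1−p₀)^(n−i)
p-value (one-sided, H₁ less) = 0.03262
→ bracket: 0.01<=p<0.05

p-value bracket: 0.01<=p<0.05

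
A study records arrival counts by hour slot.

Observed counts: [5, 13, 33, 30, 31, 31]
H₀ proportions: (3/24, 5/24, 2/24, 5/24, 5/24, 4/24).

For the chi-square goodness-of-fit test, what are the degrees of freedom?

df = k − 1 = 6 − 1 = 5

degrees of freedom = 5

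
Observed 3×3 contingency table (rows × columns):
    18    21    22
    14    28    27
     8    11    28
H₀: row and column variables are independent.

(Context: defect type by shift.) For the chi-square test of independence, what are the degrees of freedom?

degrees of freedom = 4

df = (r−1)(c−1) = (3−1)·(3−1) = 4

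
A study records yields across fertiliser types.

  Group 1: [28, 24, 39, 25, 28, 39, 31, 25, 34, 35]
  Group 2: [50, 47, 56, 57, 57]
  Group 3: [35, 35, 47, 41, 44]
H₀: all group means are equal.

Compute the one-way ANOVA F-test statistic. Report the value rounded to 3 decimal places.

Group means [30.80, 53.40, 40.40], grand mean 38.850
SSB = Σnᵢ(x̄ᵢ−x̄)² = 1718.550; SSW = ΣΣ(x−x̄ᵢ)² = 492.000
MSB = 1718.550/2 = 859.2750; MSW = 492.000/17 = 28.9412
F = MSB/MSW = 29.6904
df = (2, 17)

test statistic = 29.690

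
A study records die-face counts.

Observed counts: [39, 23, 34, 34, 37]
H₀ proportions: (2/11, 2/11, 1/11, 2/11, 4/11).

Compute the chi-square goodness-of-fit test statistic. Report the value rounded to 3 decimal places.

n = 167; E_i = n·p_i = [30.36, 30.36, 15.18, 30.36, 60.73]
χ² = (39−30.36)²/30.36 + (23−30.36)²/30.36 + (34−15.18)²/15.18 + (34−30.36)²/30.36 + (37−60.73)²/60.73 = 37.2740
df = 4

test statistic = 37.274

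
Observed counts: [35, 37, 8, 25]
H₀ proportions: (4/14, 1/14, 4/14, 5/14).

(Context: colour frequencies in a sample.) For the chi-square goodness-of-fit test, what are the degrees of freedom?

degrees of freedom = 3

df = k − 1 = 4 − 1 = 3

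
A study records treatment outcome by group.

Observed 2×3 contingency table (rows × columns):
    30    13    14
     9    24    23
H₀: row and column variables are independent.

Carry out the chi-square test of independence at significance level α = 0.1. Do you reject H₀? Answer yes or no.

reject H₀: yes

Row totals [57, 56], col totals [39, 37, 37], n=113
χ² = (30−19.67)²/19.67 + (13−18.66)²/18.66 + (14−18.66)²/18.66 + (9−19.33)²/19.33 + (24−18.34)²/18.34 + (23−18.34)²/18.34 = 16.7596
df = 2
p-value (upper-tail) = 0.00023
At α=0.1: p < α → reject H₀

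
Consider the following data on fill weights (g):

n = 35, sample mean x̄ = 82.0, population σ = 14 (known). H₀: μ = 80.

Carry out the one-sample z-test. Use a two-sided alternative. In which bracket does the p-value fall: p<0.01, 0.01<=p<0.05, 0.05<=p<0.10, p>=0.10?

p-value bracket: p>=0.10

SE = σ/√n = 14/√35 = 2.3664
z = (x̄−μ₀)/SE = (82.0−80)/2.3664 = 0.8452
p-value (two-sided) = 0.39802
→ bracket: p>=0.10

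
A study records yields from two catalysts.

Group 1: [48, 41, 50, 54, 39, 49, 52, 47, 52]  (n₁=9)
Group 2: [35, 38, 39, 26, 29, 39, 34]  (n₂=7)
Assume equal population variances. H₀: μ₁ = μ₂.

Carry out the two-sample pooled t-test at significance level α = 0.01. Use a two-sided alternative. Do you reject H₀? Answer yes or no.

reject H₀: yes

x̄₁=48.000, s₁=5.050, n₁=9
x̄₂=34.286, s₂=5.090, n₂=7
s_p² = [8·5.050² + 6·5.090²]/14 = 25.6735
SE = √(s_p²·(1/9+1/7)) = 2.5535
t = (48.000−34.286)/2.5535 = 5.3708
df = 14
p-value (two-sided) = 0.00010
At α=0.01: p < α → reject H₀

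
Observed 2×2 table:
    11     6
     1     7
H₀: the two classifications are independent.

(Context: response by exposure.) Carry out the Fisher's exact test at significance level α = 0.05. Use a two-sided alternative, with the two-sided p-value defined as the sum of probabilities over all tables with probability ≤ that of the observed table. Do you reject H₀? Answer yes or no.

Margins: r₁=17, r₂=8, c₁=12, c₂=13, n=25
p_obs = C(17,11)·C(8,1)/C(25,12); sum pmf over tables with pmf ≤ p_obs
p-value (two-sided) = 0.03021
At α=0.05: p < α → reject H₀

reject H₀: yes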